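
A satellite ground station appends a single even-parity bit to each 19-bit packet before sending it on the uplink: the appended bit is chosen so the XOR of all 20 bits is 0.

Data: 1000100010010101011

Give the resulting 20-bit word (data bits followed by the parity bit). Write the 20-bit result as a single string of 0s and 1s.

10001000100101010110

XOR of the 19 data bits: 1⊕0⊕0⊕0⊕1⊕0⊕0⊕0⊕1⊕0⊕0⊕1⊕0⊕1⊕0⊕1⊕0⊕1⊕1 = 0
Parity bit = 0 (so all 20 bits XOR to 0).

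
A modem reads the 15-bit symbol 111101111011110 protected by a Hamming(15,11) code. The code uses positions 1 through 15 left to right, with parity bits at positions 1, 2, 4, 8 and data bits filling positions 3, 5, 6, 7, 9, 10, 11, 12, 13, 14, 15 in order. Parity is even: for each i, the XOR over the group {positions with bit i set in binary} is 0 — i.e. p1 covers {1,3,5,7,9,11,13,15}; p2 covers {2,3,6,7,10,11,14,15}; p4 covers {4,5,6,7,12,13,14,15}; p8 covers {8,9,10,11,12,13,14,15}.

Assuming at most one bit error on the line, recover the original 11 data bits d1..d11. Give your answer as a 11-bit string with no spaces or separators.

10111011110

s1 (pos 1,3,5,7,9,11,13,15): 1⊕1⊕0⊕1⊕1⊕1⊕1⊕0 = 0
s2 (pos 2,3,6,7,10,11,14,15): 1⊕1⊕1⊕1⊕0⊕1⊕1⊕0 = 0
s4 (pos 4,5,6,7,12,13,14,15): 1⊕0⊕1⊕1⊕1⊕1⊕1⊕0 = 0
s8 (pos 8,9,10,11,12,13,14,15): 1⊕1⊕0⊕1⊕1⊕1⊕1⊕0 = 0
Syndrome s8…s1 = 0000 → no error.
Read data bits from positions 3,5,6,7,9,10,11,12,13,14,15: 10111011110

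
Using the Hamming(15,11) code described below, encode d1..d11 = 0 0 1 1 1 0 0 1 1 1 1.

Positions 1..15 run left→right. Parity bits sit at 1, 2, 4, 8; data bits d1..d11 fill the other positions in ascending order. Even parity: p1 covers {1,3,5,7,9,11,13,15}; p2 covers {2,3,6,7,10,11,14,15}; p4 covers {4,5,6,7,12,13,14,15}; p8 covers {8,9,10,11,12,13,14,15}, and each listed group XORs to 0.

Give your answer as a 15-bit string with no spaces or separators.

Place data at non-parity positions: p1 p2 0 p4 0 1 1 p8 1 0 0 1 1 1 1
p1 (pos 1,3,5,7,9,11,13,15): XOR of data positions = 0⊕0⊕1⊕1⊕0⊕1⊕1 = 0
p2 (pos 2,3,6,7,10,11,14,15): XOR of data positions = 0⊕1⊕1⊕0⊕0⊕1⊕1 = 0
p4 (pos 4,5,6,7,12,13,14,15): XOR of data positions = 0⊕1⊕1⊕1⊕1⊕1⊕1 = 0
p8 (pos 8,9,10,11,12,13,14,15): XOR of data positions = 1⊕0⊕0⊕1⊕1⊕1⊕1 = 1
Codeword: 000001111001111

000001111001111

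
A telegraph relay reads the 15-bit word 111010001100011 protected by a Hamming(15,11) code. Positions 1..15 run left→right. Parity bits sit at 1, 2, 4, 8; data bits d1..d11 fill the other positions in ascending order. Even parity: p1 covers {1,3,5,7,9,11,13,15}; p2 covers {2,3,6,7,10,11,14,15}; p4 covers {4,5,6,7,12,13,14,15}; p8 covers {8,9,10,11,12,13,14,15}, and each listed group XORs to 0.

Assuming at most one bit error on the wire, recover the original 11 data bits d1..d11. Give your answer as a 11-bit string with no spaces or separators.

s1 (pos 1,3,5,7,9,11,13,15): 1⊕1⊕1⊕0⊕1⊕0⊕0⊕1 = 1
s2 (pos 2,3,6,7,10,11,14,15): 1⊕1⊕0⊕0⊕1⊕0⊕1⊕1 = 1
s4 (pos 4,5,6,7,12,13,14,15): 0⊕1⊕0⊕0⊕0⊕0⊕1⊕1 = 1
s8 (pos 8,9,10,11,12,13,14,15): 0⊕1⊕1⊕0⊕0⊕0⊕1⊕1 = 0
Syndrome s8…s1 = 0111 → error at position 7.
Flip position 7: 111010001100011 → 111010101100011
Read data bits from positions 3,5,6,7,9,10,11,12,13,14,15: 11011100011

11011100011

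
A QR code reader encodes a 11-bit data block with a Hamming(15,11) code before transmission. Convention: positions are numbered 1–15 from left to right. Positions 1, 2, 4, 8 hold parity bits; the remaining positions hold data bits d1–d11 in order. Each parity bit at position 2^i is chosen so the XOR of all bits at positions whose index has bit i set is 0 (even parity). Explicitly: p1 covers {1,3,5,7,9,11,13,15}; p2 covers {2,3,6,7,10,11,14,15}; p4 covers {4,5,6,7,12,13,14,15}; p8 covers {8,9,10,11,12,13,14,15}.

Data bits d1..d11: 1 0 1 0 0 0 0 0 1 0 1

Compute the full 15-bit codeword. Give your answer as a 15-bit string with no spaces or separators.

111101000000101

Place data at non-parity positions: p1 p2 1 p4 0 1 0 p8 0 0 0 0 1 0 1
p1 (pos 1,3,5,7,9,11,13,15): XOR of data positions = 1⊕0⊕0⊕0⊕0⊕1⊕1 = 1
p2 (pos 2,3,6,7,10,11,14,15): XOR of data positions = 1⊕1⊕0⊕0⊕0⊕0⊕1 = 1
p4 (pos 4,5,6,7,12,13,14,15): XOR of data positions = 0⊕1⊕0⊕0⊕1⊕0⊕1 = 1
p8 (pos 8,9,10,11,12,13,14,15): XOR of data positions = 0⊕0⊕0⊕0⊕1⊕0⊕1 = 0
Codeword: 111101000000101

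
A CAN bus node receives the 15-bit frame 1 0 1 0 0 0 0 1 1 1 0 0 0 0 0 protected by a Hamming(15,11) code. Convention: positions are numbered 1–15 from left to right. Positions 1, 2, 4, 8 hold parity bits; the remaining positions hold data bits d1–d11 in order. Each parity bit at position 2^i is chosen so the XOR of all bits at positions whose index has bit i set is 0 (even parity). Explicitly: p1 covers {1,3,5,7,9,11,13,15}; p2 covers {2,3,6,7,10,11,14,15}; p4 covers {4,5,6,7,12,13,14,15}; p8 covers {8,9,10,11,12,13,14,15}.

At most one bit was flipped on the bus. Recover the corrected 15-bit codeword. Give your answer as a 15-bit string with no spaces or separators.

101000010100000

s1 (pos 1,3,5,7,9,11,13,15): 1⊕1⊕0⊕0⊕1⊕0⊕0⊕0 = 1
s2 (pos 2,3,6,7,10,11,14,15): 0⊕1⊕0⊕0⊕1⊕0⊕0⊕0 = 0
s4 (pos 4,5,6,7,12,13,14,15): 0⊕0⊕0⊕0⊕0⊕0⊕0⊕0 = 0
s8 (pos 8,9,10,11,12,13,14,15): 1⊕1⊕1⊕0⊕0⊕0⊕0⊕0 = 1
Syndrome s8…s1 = 1001 → error at position 9.
Flip position 9: 101000011100000 → 101000010100000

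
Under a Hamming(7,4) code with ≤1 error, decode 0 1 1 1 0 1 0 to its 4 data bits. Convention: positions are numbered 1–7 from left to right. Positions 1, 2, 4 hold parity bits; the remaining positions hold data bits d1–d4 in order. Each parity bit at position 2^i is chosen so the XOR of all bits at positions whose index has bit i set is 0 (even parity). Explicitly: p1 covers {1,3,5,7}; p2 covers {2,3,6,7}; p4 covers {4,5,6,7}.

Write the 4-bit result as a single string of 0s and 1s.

s1 (pos 1,3,5,7): 0⊕1⊕0⊕0 = 1
s2 (pos 2,3,6,7): 1⊕1⊕1⊕0 = 1
s4 (pos 4,5,6,7): 1⊕0⊕1⊕0 = 0
Syndrome s4…s1 = 011 → error at position 3.
Flip position 3: 0111010 → 0101010
Read data bits from positions 3,5,6,7: 0010

0010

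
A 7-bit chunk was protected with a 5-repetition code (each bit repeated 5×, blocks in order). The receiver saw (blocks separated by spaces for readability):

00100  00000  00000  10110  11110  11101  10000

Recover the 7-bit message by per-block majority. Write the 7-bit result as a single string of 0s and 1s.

0001110

Block 1 (00100): 1 one → 0
Block 2 (00000): 0 ones → 0
Block 3 (00000): 0 ones → 0
Block 4 (10110): 3 ones → 1
Block 5 (11110): 4 ones → 1
Block 6 (11101): 4 ones → 1
Block 7 (10000): 1 one → 0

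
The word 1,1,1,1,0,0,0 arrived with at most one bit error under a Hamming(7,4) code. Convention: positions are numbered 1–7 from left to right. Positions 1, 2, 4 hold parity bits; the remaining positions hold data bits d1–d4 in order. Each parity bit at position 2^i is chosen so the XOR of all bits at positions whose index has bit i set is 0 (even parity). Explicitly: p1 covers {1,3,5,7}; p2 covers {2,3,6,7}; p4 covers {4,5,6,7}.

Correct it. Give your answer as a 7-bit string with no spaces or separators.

1110000

s1 (pos 1,3,5,7): 1⊕1⊕0⊕0 = 0
s2 (pos 2,3,6,7): 1⊕1⊕0⊕0 = 0
s4 (pos 4,5,6,7): 1⊕0⊕0⊕0 = 1
Syndrome s4…s1 = 100 → error at position 4.
Flip position 4: 1111000 → 1110000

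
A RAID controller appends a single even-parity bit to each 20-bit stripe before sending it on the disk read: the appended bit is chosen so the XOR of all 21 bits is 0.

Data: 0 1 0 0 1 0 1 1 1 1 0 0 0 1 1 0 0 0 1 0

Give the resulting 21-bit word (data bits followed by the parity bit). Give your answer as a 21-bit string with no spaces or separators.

XOR of the 20 data bits: 0⊕1⊕0⊕0⊕1⊕0⊕1⊕1⊕1⊕1⊕0⊕0⊕0⊕1⊕1⊕0⊕0⊕0⊕1⊕0 = 1
Parity bit = 1 (so all 21 bits XOR to 0).

010010111100011000101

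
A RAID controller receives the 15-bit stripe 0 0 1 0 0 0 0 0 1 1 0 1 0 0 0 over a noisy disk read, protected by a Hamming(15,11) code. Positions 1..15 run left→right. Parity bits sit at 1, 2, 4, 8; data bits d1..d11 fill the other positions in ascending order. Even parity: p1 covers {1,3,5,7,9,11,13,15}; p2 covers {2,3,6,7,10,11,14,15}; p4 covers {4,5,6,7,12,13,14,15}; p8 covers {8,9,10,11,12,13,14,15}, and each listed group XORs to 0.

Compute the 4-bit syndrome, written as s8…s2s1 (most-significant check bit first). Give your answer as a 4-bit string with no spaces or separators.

s1 (pos 1,3,5,7,9,11,13,15): 0⊕1⊕0⊕0⊕1⊕0⊕0⊕0 = 0
s2 (pos 2,3,6,7,10,11,14,15): 0⊕1⊕0⊕0⊕1⊕0⊕0⊕0 = 0
s4 (pos 4,5,6,7,12,13,14,15): 0⊕0⊕0⊕0⊕1⊕0⊕0⊕0 = 1
s8 (pos 8,9,10,11,12,13,14,15): 0⊕1⊕1⊕0⊕1⊕0⊕0⊕0 = 1
Syndrome s8…s1 = 1100 → error at position 12.

1100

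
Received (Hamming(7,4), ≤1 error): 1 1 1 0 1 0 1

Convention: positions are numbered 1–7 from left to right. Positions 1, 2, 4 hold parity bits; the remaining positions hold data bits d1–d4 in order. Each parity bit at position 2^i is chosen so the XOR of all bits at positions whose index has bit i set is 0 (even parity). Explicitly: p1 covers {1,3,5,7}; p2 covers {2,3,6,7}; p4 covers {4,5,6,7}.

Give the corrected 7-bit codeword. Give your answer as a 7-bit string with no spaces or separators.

s1 (pos 1,3,5,7): 1⊕1⊕1⊕1 = 0
s2 (pos 2,3,6,7): 1⊕1⊕0⊕1 = 1
s4 (pos 4,5,6,7): 0⊕1⊕0⊕1 = 0
Syndrome s4…s1 = 010 → error at position 2.
Flip position 2: 1110101 → 1010101

1010101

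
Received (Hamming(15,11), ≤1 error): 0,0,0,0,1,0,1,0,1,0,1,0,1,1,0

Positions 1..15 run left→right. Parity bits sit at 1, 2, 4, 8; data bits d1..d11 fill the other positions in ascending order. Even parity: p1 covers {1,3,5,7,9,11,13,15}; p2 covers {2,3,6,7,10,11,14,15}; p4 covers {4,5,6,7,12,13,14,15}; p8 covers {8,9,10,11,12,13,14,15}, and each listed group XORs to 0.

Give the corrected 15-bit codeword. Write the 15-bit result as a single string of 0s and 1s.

001010101010110

s1 (pos 1,3,5,7,9,11,13,15): 0⊕0⊕1⊕1⊕1⊕1⊕1⊕0 = 1
s2 (pos 2,3,6,7,10,11,14,15): 0⊕0⊕0⊕1⊕0⊕1⊕1⊕0 = 1
s4 (pos 4,5,6,7,12,13,14,15): 0⊕1⊕0⊕1⊕0⊕1⊕1⊕0 = 0
s8 (pos 8,9,10,11,12,13,14,15): 0⊕1⊕0⊕1⊕0⊕1⊕1⊕0 = 0
Syndrome s8…s1 = 0011 → error at position 3.
Flip position 3: 000010101010110 → 001010101010110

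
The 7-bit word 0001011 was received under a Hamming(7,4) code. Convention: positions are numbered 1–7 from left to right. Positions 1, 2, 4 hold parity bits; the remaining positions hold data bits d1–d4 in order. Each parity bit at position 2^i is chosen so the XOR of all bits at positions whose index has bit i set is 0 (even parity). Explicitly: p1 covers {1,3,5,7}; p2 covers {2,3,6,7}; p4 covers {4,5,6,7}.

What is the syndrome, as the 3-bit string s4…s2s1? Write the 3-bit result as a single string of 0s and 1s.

101

s1 (pos 1,3,5,7): 0⊕0⊕0⊕1 = 1
s2 (pos 2,3,6,7): 0⊕0⊕1⊕1 = 0
s4 (pos 4,5,6,7): 1⊕0⊕1⊕1 = 1
Syndrome s4…s1 = 101 → error at position 5.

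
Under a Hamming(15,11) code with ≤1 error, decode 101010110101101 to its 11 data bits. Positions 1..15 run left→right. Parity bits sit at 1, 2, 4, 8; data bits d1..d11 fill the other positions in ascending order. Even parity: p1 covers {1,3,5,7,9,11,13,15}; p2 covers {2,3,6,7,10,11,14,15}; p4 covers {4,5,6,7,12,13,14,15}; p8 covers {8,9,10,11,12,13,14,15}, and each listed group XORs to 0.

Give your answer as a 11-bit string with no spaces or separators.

s1 (pos 1,3,5,7,9,11,13,15): 1⊕1⊕1⊕1⊕0⊕0⊕1⊕1 = 0
s2 (pos 2,3,6,7,10,11,14,15): 0⊕1⊕0⊕1⊕1⊕0⊕0⊕1 = 0
s4 (pos 4,5,6,7,12,13,14,15): 0⊕1⊕0⊕1⊕1⊕1⊕0⊕1 = 1
s8 (pos 8,9,10,11,12,13,14,15): 1⊕0⊕1⊕0⊕1⊕1⊕0⊕1 = 1
Syndrome s8…s1 = 1100 → error at position 12.
Flip position 12: 101010110101101 → 101010110100101
Read data bits from positions 3,5,6,7,9,10,11,12,13,14,15: 11010100101

11010100101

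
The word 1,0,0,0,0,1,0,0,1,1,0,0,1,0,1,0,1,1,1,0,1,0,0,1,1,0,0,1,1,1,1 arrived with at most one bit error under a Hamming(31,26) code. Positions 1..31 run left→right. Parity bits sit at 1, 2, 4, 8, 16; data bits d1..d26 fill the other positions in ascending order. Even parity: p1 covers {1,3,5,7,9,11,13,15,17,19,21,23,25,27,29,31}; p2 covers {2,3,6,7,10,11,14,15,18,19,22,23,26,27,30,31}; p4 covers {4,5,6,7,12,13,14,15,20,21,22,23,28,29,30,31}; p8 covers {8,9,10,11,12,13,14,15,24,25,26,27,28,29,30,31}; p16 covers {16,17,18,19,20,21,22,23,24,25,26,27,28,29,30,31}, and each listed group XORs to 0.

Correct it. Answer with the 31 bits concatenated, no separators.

s1 (pos 1,3,5,7,9,11,13,15,17,19,21,23,25,27,29,31): 1⊕0⊕0⊕0⊕1⊕0⊕1⊕1⊕1⊕1⊕1⊕0⊕1⊕0⊕1⊕1 = 0
s2 (pos 2,3,6,7,10,11,14,15,18,19,22,23,26,27,30,31): 0⊕0⊕1⊕0⊕1⊕0⊕0⊕1⊕1⊕1⊕0⊕0⊕0⊕0⊕1⊕1 = 1
s4 (pos 4,5,6,7,12,13,14,15,20,21,22,23,28,29,30,31): 0⊕0⊕1⊕0⊕0⊕1⊕0⊕1⊕0⊕1⊕0⊕0⊕1⊕1⊕1⊕1 = 0
s8 (pos 8,9,10,11,12,13,14,15,24,25,26,27,28,29,30,31): 0⊕1⊕1⊕0⊕0⊕1⊕0⊕1⊕1⊕1⊕0⊕0⊕1⊕1⊕1⊕1 = 0
s16 (pos 16,17,18,19,20,21,22,23,24,25,26,27,28,29,30,31): 0⊕1⊕1⊕1⊕0⊕1⊕0⊕0⊕1⊕1⊕0⊕0⊕1⊕1⊕1⊕1 = 0
Syndrome s16…s1 = 00010 → error at position 2.
Flip position 2: 1000010011001010111010011001111 → 1100010011001010111010011001111

1100010011001010111010011001111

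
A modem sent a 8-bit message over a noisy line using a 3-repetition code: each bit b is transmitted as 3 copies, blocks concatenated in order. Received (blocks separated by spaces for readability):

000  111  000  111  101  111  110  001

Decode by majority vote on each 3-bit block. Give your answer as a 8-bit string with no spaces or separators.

01011110

Block 1 (000): 0 ones → 0
Block 2 (111): 3 ones → 1
Block 3 (000): 0 ones → 0
Block 4 (111): 3 ones → 1
Block 5 (101): 2 ones → 1
Block 6 (111): 3 ones → 1
Block 7 (110): 2 ones → 1
Block 8 (001): 1 one → 0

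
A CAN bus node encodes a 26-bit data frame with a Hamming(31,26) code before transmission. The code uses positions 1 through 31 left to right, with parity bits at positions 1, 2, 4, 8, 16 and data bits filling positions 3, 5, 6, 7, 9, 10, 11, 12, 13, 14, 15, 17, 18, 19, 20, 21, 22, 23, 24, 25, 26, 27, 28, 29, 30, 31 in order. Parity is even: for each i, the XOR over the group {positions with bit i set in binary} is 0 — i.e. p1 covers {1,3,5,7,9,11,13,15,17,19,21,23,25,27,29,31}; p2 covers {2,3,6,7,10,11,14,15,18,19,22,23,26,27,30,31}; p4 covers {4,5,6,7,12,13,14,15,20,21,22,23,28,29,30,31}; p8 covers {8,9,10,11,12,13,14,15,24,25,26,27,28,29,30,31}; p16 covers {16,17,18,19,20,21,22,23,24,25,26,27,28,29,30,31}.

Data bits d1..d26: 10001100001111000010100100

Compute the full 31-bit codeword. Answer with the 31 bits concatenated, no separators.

0010000011000010111000010100100

Place data at non-parity positions: p1 p2 1 p4 0 0 0 p8 1 1 0 0 0 0 1 p16 1 1 1 0 0 0 0 1 0 1 0 0 1 0 0
p1 (pos 1,3,5,7,9,11,13,15,17,19,21,23,25,27,29,31): XOR of data positions = 1⊕0⊕0⊕1⊕0⊕0⊕1⊕1⊕1⊕0⊕0⊕0⊕0⊕1⊕0 = 0
p2 (pos 2,3,6,7,10,11,14,15,18,19,22,23,26,27,30,31): XOR of data positions = 1⊕0⊕0⊕1⊕0⊕0⊕1⊕1⊕1⊕0⊕0⊕1⊕0⊕0⊕0 = 0
p4 (pos 4,5,6,7,12,13,14,15,20,21,22,23,28,29,30,31): XOR of data positions = 0⊕0⊕0⊕0⊕0⊕0⊕1⊕0⊕0⊕0⊕0⊕0⊕1⊕0⊕0 = 0
p8 (pos 8,9,10,11,12,13,14,15,24,25,26,27,28,29,30,31): XOR of data positions = 1⊕1⊕0⊕0⊕0⊕0⊕1⊕1⊕0⊕1⊕0⊕0⊕1⊕0⊕0 = 0
p16 (pos 16,17,18,19,20,21,22,23,24,25,26,27,28,29,30,31): XOR of data positions = 1⊕1⊕1⊕0⊕0⊕0⊕0⊕1⊕0⊕1⊕0⊕0⊕1⊕0⊕0 = 0
Codeword: 0010000011000010111000010100100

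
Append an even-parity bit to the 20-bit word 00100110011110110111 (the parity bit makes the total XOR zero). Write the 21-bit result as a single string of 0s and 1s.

001001100111101101110

XOR of the 20 data bits: 0⊕0⊕1⊕0⊕0⊕1⊕1⊕0⊕0⊕1⊕1⊕1⊕1⊕0⊕1⊕1⊕0⊕1⊕1⊕1 = 0
Parity bit = 0 (so all 21 bits XOR to 0).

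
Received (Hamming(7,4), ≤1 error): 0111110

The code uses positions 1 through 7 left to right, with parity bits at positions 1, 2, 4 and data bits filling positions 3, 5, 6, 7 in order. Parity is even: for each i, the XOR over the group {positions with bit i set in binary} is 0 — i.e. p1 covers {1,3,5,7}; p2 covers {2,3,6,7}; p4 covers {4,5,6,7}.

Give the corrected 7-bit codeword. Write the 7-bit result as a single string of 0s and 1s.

0111100

s1 (pos 1,3,5,7): 0⊕1⊕1⊕0 = 0
s2 (pos 2,3,6,7): 1⊕1⊕1⊕0 = 1
s4 (pos 4,5,6,7): 1⊕1⊕1⊕0 = 1
Syndrome s4…s1 = 110 → error at position 6.
Flip position 6: 0111110 → 0111100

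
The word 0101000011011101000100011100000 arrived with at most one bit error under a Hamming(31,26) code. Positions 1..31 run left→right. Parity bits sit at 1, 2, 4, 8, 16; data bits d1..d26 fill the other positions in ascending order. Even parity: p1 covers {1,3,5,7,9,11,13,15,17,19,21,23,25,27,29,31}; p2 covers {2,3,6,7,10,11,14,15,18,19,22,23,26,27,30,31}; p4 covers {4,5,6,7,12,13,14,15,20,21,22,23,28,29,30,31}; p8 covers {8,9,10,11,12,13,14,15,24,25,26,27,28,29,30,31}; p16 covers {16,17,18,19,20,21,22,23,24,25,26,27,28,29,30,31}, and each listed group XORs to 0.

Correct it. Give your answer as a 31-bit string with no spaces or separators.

0101000011011101000110011100000

s1 (pos 1,3,5,7,9,11,13,15,17,19,21,23,25,27,29,31): 0⊕0⊕0⊕0⊕1⊕0⊕1⊕0⊕0⊕0⊕0⊕0⊕1⊕0⊕0⊕0 = 1
s2 (pos 2,3,6,7,10,11,14,15,18,19,22,23,26,27,30,31): 1⊕0⊕0⊕0⊕1⊕0⊕1⊕0⊕0⊕0⊕0⊕0⊕1⊕0⊕0⊕0 = 0
s4 (pos 4,5,6,7,12,13,14,15,20,21,22,23,28,29,30,31): 1⊕0⊕0⊕0⊕1⊕1⊕1⊕0⊕1⊕0⊕0⊕0⊕0⊕0⊕0⊕0 = 1
s8 (pos 8,9,10,11,12,13,14,15,24,25,26,27,28,29,30,31): 0⊕1⊕1⊕0⊕1⊕1⊕1⊕0⊕1⊕1⊕1⊕0⊕0⊕0⊕0⊕0 = 0
s16 (pos 16,17,18,19,20,21,22,23,24,25,26,27,28,29,30,31): 1⊕0⊕0⊕0⊕1⊕0⊕0⊕0⊕1⊕1⊕1⊕0⊕0⊕0⊕0⊕0 = 1
Syndrome s16…s1 = 10101 → error at position 21.
Flip position 21: 0101000011011101000100011100000 → 0101000011011101000110011100000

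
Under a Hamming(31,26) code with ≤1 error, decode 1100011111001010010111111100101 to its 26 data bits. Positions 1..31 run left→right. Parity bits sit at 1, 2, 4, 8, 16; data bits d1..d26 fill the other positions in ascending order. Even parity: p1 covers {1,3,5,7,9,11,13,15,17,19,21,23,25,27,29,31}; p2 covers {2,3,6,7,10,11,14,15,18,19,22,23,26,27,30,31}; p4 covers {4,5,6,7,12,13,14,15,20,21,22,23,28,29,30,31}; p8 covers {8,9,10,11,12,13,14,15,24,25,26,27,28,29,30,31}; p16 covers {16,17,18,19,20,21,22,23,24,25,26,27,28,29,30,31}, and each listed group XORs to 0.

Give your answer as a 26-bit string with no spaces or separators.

s1 (pos 1,3,5,7,9,11,13,15,17,19,21,23,25,27,29,31): 1⊕0⊕0⊕1⊕1⊕0⊕1⊕1⊕0⊕0⊕1⊕1⊕1⊕0⊕1⊕1 = 0
s2 (pos 2,3,6,7,10,11,14,15,18,19,22,23,26,27,30,31): 1⊕0⊕1⊕1⊕1⊕0⊕0⊕1⊕1⊕0⊕1⊕1⊕1⊕0⊕0⊕1 = 0
s4 (pos 4,5,6,7,12,13,14,15,20,21,22,23,28,29,30,31): 0⊕0⊕1⊕1⊕0⊕1⊕0⊕1⊕1⊕1⊕1⊕1⊕0⊕1⊕0⊕1 = 0
s8 (pos 8,9,10,11,12,13,14,15,24,25,26,27,28,29,30,31): 1⊕1⊕1⊕0⊕0⊕1⊕0⊕1⊕1⊕1⊕1⊕0⊕0⊕1⊕0⊕1 = 0
s16 (pos 16,17,18,19,20,21,22,23,24,25,26,27,28,29,30,31): 0⊕0⊕1⊕0⊕1⊕1⊕1⊕1⊕1⊕1⊕1⊕0⊕0⊕1⊕0⊕1 = 0
Syndrome s16…s1 = 00000 → no error.
Read data bits from positions 3,5,6,7,9,10,11,12,13,14,15,17,18,19,20,21,22,23,24,25,26,27,28,29,30,31: 00111100101010111111100101

00111100101010111111100101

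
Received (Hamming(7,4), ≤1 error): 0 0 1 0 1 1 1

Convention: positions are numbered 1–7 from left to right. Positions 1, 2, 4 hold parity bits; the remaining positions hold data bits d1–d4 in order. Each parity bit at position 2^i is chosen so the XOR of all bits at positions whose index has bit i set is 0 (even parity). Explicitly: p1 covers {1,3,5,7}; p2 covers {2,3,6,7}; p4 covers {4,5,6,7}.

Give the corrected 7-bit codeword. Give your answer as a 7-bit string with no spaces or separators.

0010110

s1 (pos 1,3,5,7): 0⊕1⊕1⊕1 = 1
s2 (pos 2,3,6,7): 0⊕1⊕1⊕1 = 1
s4 (pos 4,5,6,7): 0⊕1⊕1⊕1 = 1
Syndrome s4…s1 = 111 → error at position 7.
Flip position 7: 0010111 → 0010110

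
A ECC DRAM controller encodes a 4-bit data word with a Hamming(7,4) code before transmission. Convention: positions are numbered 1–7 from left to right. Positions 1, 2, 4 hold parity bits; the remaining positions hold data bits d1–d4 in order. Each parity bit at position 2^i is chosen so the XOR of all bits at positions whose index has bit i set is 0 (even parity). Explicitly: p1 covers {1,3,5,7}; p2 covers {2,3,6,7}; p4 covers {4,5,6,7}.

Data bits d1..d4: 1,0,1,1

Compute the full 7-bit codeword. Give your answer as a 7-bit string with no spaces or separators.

0110011

Place data at non-parity positions: p1 p2 1 p4 0 1 1
p1 (pos 1,3,5,7): XOR of data positions = 1⊕0⊕1 = 0
p2 (pos 2,3,6,7): XOR of data positions = 1⊕1⊕1 = 1
p4 (pos 4,5,6,7): XOR of data positions = 0⊕1⊕1 = 0
Codeword: 0110011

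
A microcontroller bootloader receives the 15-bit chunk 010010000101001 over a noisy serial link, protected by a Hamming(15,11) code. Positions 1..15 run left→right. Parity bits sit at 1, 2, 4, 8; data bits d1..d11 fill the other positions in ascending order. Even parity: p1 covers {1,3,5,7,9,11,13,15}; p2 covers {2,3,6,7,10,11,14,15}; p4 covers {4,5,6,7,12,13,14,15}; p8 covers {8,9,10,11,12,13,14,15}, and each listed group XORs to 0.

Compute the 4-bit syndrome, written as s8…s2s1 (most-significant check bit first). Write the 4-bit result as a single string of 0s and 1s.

1110

s1 (pos 1,3,5,7,9,11,13,15): 0⊕0⊕1⊕0⊕0⊕0⊕0⊕1 = 0
s2 (pos 2,3,6,7,10,11,14,15): 1⊕0⊕0⊕0⊕1⊕0⊕0⊕1 = 1
s4 (pos 4,5,6,7,12,13,14,15): 0⊕1⊕0⊕0⊕1⊕0⊕0⊕1 = 1
s8 (pos 8,9,10,11,12,13,14,15): 0⊕0⊕1⊕0⊕1⊕0⊕0⊕1 = 1
Syndrome s8…s1 = 1110 → error at position 14.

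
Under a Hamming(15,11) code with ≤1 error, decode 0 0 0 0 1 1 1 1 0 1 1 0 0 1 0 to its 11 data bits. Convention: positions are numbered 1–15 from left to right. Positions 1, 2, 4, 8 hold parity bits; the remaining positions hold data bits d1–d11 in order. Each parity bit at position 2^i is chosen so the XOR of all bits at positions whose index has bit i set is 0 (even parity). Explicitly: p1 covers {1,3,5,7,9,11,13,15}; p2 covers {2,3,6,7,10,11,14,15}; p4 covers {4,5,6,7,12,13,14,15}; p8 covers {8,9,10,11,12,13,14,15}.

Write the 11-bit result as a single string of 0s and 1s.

11110110010

s1 (pos 1,3,5,7,9,11,13,15): 0⊕0⊕1⊕1⊕0⊕1⊕0⊕0 = 1
s2 (pos 2,3,6,7,10,11,14,15): 0⊕0⊕1⊕1⊕1⊕1⊕1⊕0 = 1
s4 (pos 4,5,6,7,12,13,14,15): 0⊕1⊕1⊕1⊕0⊕0⊕1⊕0 = 0
s8 (pos 8,9,10,11,12,13,14,15): 1⊕0⊕1⊕1⊕0⊕0⊕1⊕0 = 0
Syndrome s8…s1 = 0011 → error at position 3.
Flip position 3: 000011110110010 → 001011110110010
Read data bits from positions 3,5,6,7,9,10,11,12,13,14,15: 11110110010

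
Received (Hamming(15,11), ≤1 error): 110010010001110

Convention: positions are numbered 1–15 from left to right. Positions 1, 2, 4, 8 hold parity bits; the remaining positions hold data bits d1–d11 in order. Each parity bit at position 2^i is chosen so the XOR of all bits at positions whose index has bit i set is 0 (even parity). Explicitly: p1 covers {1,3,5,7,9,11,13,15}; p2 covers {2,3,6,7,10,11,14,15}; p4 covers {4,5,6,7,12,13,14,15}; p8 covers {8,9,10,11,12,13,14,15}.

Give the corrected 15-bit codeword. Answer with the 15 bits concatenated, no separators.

s1 (pos 1,3,5,7,9,11,13,15): 1⊕0⊕1⊕0⊕0⊕0⊕1⊕0 = 1
s2 (pos 2,3,6,7,10,11,14,15): 1⊕0⊕0⊕0⊕0⊕0⊕1⊕0 = 0
s4 (pos 4,5,6,7,12,13,14,15): 0⊕1⊕0⊕0⊕1⊕1⊕1⊕0 = 0
s8 (pos 8,9,10,11,12,13,14,15): 1⊕0⊕0⊕0⊕1⊕1⊕1⊕0 = 0
Syndrome s8…s1 = 0001 → error at position 1.
Flip position 1: 110010010001110 → 010010010001110

010010010001110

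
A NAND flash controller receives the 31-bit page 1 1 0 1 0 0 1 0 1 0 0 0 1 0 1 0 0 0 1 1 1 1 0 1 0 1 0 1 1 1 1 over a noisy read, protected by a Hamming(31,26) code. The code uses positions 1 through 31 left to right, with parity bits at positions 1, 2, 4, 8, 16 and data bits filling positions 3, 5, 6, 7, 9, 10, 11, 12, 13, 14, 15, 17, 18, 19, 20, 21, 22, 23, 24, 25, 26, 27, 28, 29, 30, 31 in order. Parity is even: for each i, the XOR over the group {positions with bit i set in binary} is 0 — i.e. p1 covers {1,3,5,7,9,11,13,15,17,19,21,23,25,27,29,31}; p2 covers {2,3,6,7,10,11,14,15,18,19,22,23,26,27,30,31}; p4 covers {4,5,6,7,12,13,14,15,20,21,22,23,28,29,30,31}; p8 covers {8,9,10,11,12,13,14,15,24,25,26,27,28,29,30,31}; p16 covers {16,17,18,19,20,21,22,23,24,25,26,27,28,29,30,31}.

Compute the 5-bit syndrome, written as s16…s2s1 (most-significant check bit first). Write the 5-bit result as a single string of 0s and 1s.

s1 (pos 1,3,5,7,9,11,13,15,17,19,21,23,25,27,29,31): 1⊕0⊕0⊕1⊕1⊕0⊕1⊕1⊕0⊕1⊕1⊕0⊕0⊕0⊕1⊕1 = 1
s2 (pos 2,3,6,7,10,11,14,15,18,19,22,23,26,27,30,31): 1⊕0⊕0⊕1⊕0⊕0⊕0⊕1⊕0⊕1⊕1⊕0⊕1⊕0⊕1⊕1 = 0
s4 (pos 4,5,6,7,12,13,14,15,20,21,22,23,28,29,30,31): 1⊕0⊕0⊕1⊕0⊕1⊕0⊕1⊕1⊕1⊕1⊕0⊕1⊕1⊕1⊕1 = 1
s8 (pos 8,9,10,11,12,13,14,15,24,25,26,27,28,29,30,31): 0⊕1⊕0⊕0⊕0⊕1⊕0⊕1⊕1⊕0⊕1⊕0⊕1⊕1⊕1⊕1 = 1
s16 (pos 16,17,18,19,20,21,22,23,24,25,26,27,28,29,30,31): 0⊕0⊕0⊕1⊕1⊕1⊕1⊕0⊕1⊕0⊕1⊕0⊕1⊕1⊕1⊕1 = 0
Syndrome s16…s1 = 01101 → error at position 13.

01101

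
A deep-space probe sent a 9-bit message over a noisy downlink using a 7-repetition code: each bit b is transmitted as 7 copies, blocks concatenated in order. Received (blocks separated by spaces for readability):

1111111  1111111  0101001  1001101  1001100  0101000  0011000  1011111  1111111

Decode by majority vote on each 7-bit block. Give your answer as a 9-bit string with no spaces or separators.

110100011

Block 1 (1111111): 7 ones → 1
Block 2 (1111111): 7 ones → 1
Block 3 (0101001): 3 ones → 0
Block 4 (1001101): 4 ones → 1
Block 5 (1001100): 3 ones → 0
Block 6 (0101000): 2 ones → 0
Block 7 (0011000): 2 ones → 0
Block 8 (1011111): 6 ones → 1
Block 9 (1111111): 7 ones → 1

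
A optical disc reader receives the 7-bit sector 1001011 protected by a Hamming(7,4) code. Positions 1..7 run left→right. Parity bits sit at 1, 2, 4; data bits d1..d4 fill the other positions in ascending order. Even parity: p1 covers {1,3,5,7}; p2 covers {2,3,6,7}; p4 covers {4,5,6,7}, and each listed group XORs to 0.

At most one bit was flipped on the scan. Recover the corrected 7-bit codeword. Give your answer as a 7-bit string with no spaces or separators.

1000011

s1 (pos 1,3,5,7): 1⊕0⊕0⊕1 = 0
s2 (pos 2,3,6,7): 0⊕0⊕1⊕1 = 0
s4 (pos 4,5,6,7): 1⊕0⊕1⊕1 = 1
Syndrome s4…s1 = 100 → error at position 4.
Flip position 4: 1001011 → 1000011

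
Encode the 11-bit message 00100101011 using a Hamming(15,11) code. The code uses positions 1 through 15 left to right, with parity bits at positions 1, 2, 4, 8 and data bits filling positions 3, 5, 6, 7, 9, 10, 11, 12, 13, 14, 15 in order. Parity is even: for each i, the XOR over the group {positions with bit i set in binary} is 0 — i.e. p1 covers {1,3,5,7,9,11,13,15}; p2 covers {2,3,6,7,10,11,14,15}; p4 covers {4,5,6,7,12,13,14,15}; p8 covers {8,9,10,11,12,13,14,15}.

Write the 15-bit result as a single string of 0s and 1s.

Place data at non-parity positions: p1 p2 0 p4 0 1 0 p8 0 1 0 1 0 1 1
p1 (pos 1,3,5,7,9,11,13,15): XOR of data positions = 0⊕0⊕0⊕0⊕0⊕0⊕1 = 1
p2 (pos 2,3,6,7,10,11,14,15): XOR of data positions = 0⊕1⊕0⊕1⊕0⊕1⊕1 = 0
p4 (pos 4,5,6,7,12,13,14,15): XOR of data positions = 0⊕1⊕0⊕1⊕0⊕1⊕1 = 0
p8 (pos 8,9,10,11,12,13,14,15): XOR of data positions = 0⊕1⊕0⊕1⊕0⊕1⊕1 = 0
Codeword: 100001000101011

100001000101011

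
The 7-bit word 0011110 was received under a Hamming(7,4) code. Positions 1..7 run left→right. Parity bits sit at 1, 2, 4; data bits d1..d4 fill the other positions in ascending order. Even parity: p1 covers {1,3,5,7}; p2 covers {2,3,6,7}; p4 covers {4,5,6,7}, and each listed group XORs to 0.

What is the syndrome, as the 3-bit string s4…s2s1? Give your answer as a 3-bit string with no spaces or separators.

100

s1 (pos 1,3,5,7): 0⊕1⊕1⊕0 = 0
s2 (pos 2,3,6,7): 0⊕1⊕1⊕0 = 0
s4 (pos 4,5,6,7): 1⊕1⊕1⊕0 = 1
Syndrome s4…s1 = 100 → error at position 4.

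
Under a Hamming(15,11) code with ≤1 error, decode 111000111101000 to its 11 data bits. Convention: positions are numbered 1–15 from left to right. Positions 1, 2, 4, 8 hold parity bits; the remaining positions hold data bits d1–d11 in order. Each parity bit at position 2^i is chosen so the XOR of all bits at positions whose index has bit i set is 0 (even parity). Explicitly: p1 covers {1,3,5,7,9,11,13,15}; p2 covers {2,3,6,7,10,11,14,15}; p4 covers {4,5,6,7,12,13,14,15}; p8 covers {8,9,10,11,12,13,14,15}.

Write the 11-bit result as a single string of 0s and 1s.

10011101000

s1 (pos 1,3,5,7,9,11,13,15): 1⊕1⊕0⊕1⊕1⊕0⊕0⊕0 = 0
s2 (pos 2,3,6,7,10,11,14,15): 1⊕1⊕0⊕1⊕1⊕0⊕0⊕0 = 0
s4 (pos 4,5,6,7,12,13,14,15): 0⊕0⊕0⊕1⊕1⊕0⊕0⊕0 = 0
s8 (pos 8,9,10,11,12,13,14,15): 1⊕1⊕1⊕0⊕1⊕0⊕0⊕0 = 0
Syndrome s8…s1 = 0000 → no error.
Read data bits from positions 3,5,6,7,9,10,11,12,13,14,15: 10011101000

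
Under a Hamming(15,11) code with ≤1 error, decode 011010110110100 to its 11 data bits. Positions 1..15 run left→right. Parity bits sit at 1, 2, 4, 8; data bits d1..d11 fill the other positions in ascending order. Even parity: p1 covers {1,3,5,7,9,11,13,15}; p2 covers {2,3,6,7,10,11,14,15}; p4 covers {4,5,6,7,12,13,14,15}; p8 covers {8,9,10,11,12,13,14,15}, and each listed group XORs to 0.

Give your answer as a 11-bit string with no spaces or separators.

s1 (pos 1,3,5,7,9,11,13,15): 0⊕1⊕1⊕1⊕0⊕1⊕1⊕0 = 1
s2 (pos 2,3,6,7,10,11,14,15): 1⊕1⊕0⊕1⊕1⊕1⊕0⊕0 = 1
s4 (pos 4,5,6,7,12,13,14,15): 0⊕1⊕0⊕1⊕0⊕1⊕0⊕0 = 1
s8 (pos 8,9,10,11,12,13,14,15): 1⊕0⊕1⊕1⊕0⊕1⊕0⊕0 = 0
Syndrome s8…s1 = 0111 → error at position 7.
Flip position 7: 011010110110100 → 011010010110100
Read data bits from positions 3,5,6,7,9,10,11,12,13,14,15: 11000110100

11000110100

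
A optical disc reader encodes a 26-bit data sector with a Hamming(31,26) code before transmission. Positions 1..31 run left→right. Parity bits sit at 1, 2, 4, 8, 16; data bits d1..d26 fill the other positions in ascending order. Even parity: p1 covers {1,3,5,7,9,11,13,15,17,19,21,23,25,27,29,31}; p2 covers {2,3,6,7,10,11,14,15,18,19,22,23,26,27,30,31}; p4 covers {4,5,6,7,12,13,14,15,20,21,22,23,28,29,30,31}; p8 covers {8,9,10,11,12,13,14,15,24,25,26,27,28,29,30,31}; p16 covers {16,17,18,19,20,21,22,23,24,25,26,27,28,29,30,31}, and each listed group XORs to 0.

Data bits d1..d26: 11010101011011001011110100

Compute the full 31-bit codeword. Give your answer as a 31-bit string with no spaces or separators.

Place data at non-parity positions: p1 p2 1 p4 1 0 1 p8 0 1 0 1 0 1 1 p16 0 1 1 0 0 1 0 1 1 1 1 0 1 0 0
p1 (pos 1,3,5,7,9,11,13,15,17,19,21,23,25,27,29,31): XOR of data positions = 1⊕1⊕1⊕0⊕0⊕0⊕1⊕0⊕1⊕0⊕0⊕1⊕1⊕1⊕0 = 0
p2 (pos 2,3,6,7,10,11,14,15,18,19,22,23,26,27,30,31): XOR of data positions = 1⊕0⊕1⊕1⊕0⊕1⊕1⊕1⊕1⊕1⊕0⊕1⊕1⊕0⊕0 = 0
p4 (pos 4,5,6,7,12,13,14,15,20,21,22,23,28,29,30,31): XOR of data positions = 1⊕0⊕1⊕1⊕0⊕1⊕1⊕0⊕0⊕1⊕0⊕0⊕1⊕0⊕0 = 1
p8 (pos 8,9,10,11,12,13,14,15,24,25,26,27,28,29,30,31): XOR of data positions = 0⊕1⊕0⊕1⊕0⊕1⊕1⊕1⊕1⊕1⊕1⊕0⊕1⊕0⊕0 = 1
p16 (pos 16,17,18,19,20,21,22,23,24,25,26,27,28,29,30,31): XOR of data positions = 0⊕1⊕1⊕0⊕0⊕1⊕0⊕1⊕1⊕1⊕1⊕0⊕1⊕0⊕0 = 0
Codeword: 0011101101010110011001011110100

0011101101010110011001011110100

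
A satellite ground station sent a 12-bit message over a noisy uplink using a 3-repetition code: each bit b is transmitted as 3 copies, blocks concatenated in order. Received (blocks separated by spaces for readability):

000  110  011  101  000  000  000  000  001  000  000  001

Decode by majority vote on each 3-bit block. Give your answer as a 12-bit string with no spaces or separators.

Block 1 (000): 0 ones → 0
Block 2 (110): 2 ones → 1
Block 3 (011): 2 ones → 1
Block 4 (101): 2 ones → 1
Block 5 (000): 0 ones → 0
Block 6 (000): 0 ones → 0
Block 7 (000): 0 ones → 0
Block 8 (000): 0 ones → 0
Block 9 (001): 1 one → 0
Block 10 (000): 0 ones → 0
Block 11 (000): 0 ones → 0
Block 12 (001): 1 one → 0

011100000000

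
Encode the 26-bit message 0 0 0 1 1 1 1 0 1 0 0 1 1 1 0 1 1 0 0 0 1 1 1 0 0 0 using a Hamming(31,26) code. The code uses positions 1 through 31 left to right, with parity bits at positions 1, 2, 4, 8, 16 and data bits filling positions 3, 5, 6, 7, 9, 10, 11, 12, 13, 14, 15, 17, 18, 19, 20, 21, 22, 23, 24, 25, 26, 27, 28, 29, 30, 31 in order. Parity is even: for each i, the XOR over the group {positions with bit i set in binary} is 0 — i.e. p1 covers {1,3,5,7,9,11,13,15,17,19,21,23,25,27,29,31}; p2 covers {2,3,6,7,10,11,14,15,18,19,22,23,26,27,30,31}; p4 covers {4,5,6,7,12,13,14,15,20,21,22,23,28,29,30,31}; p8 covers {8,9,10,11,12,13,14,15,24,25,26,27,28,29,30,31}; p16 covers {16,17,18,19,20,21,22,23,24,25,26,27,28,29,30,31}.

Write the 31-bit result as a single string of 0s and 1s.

0001001111101000111011000111000

Place data at non-parity positions: p1 p2 0 p4 0 0 1 p8 1 1 1 0 1 0 0 p16 1 1 1 0 1 1 0 0 0 1 1 1 0 0 0
p1 (pos 1,3,5,7,9,11,13,15,17,19,21,23,25,27,29,31): XOR of data positions = 0⊕0⊕1⊕1⊕1⊕1⊕0⊕1⊕1⊕1⊕0⊕0⊕1⊕0⊕0 = 0
p2 (pos 2,3,6,7,10,11,14,15,18,19,22,23,26,27,30,31): XOR of data positions = 0⊕0⊕1⊕1⊕1⊕0⊕0⊕1⊕1⊕1⊕0⊕1⊕1⊕0⊕0 = 0
p4 (pos 4,5,6,7,12,13,14,15,20,21,22,23,28,29,30,31): XOR of data positions = 0⊕0⊕1⊕0⊕1⊕0⊕0⊕0⊕1⊕1⊕0⊕1⊕0⊕0⊕0 = 1
p8 (pos 8,9,10,11,12,13,14,15,24,25,26,27,28,29,30,31): XOR of data positions = 1⊕1⊕1⊕0⊕1⊕0⊕0⊕0⊕0⊕1⊕1⊕1⊕0⊕0⊕0 = 1
p16 (pos 16,17,18,19,20,21,22,23,24,25,26,27,28,29,30,31): XOR of data positions = 1⊕1⊕1⊕0⊕1⊕1⊕0⊕0⊕0⊕1⊕1⊕1⊕0⊕0⊕0 = 0
Codeword: 0001001111101000111011000111000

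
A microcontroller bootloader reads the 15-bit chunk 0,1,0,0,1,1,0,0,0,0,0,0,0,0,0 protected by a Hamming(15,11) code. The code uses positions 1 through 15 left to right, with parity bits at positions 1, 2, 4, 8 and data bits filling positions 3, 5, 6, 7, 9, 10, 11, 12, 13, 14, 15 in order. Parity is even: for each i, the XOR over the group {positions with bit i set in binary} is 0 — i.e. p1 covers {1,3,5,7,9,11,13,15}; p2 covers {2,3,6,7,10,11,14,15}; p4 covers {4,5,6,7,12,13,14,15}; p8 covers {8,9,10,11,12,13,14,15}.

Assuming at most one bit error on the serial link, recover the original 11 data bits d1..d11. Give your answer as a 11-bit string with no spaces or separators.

01100000000

s1 (pos 1,3,5,7,9,11,13,15): 0⊕0⊕1⊕0⊕0⊕0⊕0⊕0 = 1
s2 (pos 2,3,6,7,10,11,14,15): 1⊕0⊕1⊕0⊕0⊕0⊕0⊕0 = 0
s4 (pos 4,5,6,7,12,13,14,15): 0⊕1⊕1⊕0⊕0⊕0⊕0⊕0 = 0
s8 (pos 8,9,10,11,12,13,14,15): 0⊕0⊕0⊕0⊕0⊕0⊕0⊕0 = 0
Syndrome s8…s1 = 0001 → error at position 1.
Flip position 1: 010011000000000 → 110011000000000
Read data bits from positions 3,5,6,7,9,10,11,12,13,14,15: 01100000000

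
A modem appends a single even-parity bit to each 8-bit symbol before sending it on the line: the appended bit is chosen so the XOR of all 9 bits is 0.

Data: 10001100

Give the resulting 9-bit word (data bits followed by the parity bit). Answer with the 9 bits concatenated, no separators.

XOR of the 8 data bits: 1⊕0⊕0⊕0⊕1⊕1⊕0⊕0 = 1
Parity bit = 1 (so all 9 bits XOR to 0).

100011001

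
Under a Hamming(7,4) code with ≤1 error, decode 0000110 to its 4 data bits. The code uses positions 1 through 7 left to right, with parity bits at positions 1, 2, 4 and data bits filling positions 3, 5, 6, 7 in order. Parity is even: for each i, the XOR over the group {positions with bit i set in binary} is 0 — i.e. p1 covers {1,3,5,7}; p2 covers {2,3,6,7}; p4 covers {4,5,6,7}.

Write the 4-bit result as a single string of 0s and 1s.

s1 (pos 1,3,5,7): 0⊕0⊕1⊕0 = 1
s2 (pos 2,3,6,7): 0⊕0⊕1⊕0 = 1
s4 (pos 4,5,6,7): 0⊕1⊕1⊕0 = 0
Syndrome s4…s1 = 011 → error at position 3.
Flip position 3: 0000110 → 0010110
Read data bits from positions 3,5,6,7: 1110

1110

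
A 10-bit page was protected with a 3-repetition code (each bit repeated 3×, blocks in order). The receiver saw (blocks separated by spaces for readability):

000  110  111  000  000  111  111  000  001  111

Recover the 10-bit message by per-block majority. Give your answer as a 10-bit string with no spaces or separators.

Block 1 (000): 0 ones → 0
Block 2 (110): 2 ones → 1
Block 3 (111): 3 ones → 1
Block 4 (000): 0 ones → 0
Block 5 (000): 0 ones → 0
Block 6 (111): 3 ones → 1
Block 7 (111): 3 ones → 1
Block 8 (000): 0 ones → 0
Block 9 (001): 1 one → 0
Block 10 (111): 3 ones → 1

0110011001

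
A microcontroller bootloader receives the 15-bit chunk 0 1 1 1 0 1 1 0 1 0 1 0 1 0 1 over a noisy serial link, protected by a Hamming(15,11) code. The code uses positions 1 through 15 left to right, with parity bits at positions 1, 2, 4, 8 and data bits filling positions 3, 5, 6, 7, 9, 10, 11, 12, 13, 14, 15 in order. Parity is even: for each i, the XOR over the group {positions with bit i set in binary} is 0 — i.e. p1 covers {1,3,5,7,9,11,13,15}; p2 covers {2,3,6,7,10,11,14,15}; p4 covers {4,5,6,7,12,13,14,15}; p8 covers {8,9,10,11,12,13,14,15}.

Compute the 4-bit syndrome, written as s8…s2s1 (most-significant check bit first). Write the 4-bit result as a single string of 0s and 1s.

s1 (pos 1,3,5,7,9,11,13,15): 0⊕1⊕0⊕1⊕1⊕1⊕1⊕1 = 0
s2 (pos 2,3,6,7,10,11,14,15): 1⊕1⊕1⊕1⊕0⊕1⊕0⊕1 = 0
s4 (pos 4,5,6,7,12,13,14,15): 1⊕0⊕1⊕1⊕0⊕1⊕0⊕1 = 1
s8 (pos 8,9,10,11,12,13,14,15): 0⊕1⊕0⊕1⊕0⊕1⊕0⊕1 = 0
Syndrome s8…s1 = 0100 → error at position 4.

0100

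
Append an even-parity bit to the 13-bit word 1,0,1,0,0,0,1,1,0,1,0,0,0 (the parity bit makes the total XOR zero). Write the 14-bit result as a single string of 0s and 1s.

10100011010001

XOR of the 13 data bits: 1⊕0⊕1⊕0⊕0⊕0⊕1⊕1⊕0⊕1⊕0⊕0⊕0 = 1
Parity bit = 1 (so all 14 bits XOR to 0).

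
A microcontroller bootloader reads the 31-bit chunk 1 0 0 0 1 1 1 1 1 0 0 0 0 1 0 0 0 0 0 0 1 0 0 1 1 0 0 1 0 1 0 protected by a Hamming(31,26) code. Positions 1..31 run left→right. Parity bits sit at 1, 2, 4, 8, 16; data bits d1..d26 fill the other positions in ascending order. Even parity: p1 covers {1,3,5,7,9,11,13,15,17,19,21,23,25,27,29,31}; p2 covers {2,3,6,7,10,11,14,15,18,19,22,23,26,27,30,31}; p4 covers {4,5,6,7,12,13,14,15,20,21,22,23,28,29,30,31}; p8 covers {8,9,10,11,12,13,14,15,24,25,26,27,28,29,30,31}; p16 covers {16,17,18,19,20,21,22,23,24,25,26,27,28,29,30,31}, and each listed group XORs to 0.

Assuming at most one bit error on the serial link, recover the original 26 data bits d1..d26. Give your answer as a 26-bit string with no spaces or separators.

01111000010000010011000010

s1 (pos 1,3,5,7,9,11,13,15,17,19,21,23,25,27,29,31): 1⊕0⊕1⊕1⊕1⊕0⊕0⊕0⊕0⊕0⊕1⊕0⊕1⊕0⊕0⊕0 = 0
s2 (pos 2,3,6,7,10,11,14,15,18,19,22,23,26,27,30,31): 0⊕0⊕1⊕1⊕0⊕0⊕1⊕0⊕0⊕0⊕0⊕0⊕0⊕0⊕1⊕0 = 0
s4 (pos 4,5,6,7,12,13,14,15,20,21,22,23,28,29,30,31): 0⊕1⊕1⊕1⊕0⊕0⊕1⊕0⊕0⊕1⊕0⊕0⊕1⊕0⊕1⊕0 = 1
s8 (pos 8,9,10,11,12,13,14,15,24,25,26,27,28,29,30,31): 1⊕1⊕0⊕0⊕0⊕0⊕1⊕0⊕1⊕1⊕0⊕0⊕1⊕0⊕1⊕0 = 1
s16 (pos 16,17,18,19,20,21,22,23,24,25,26,27,28,29,30,31): 0⊕0⊕0⊕0⊕0⊕1⊕0⊕0⊕1⊕1⊕0⊕0⊕1⊕0⊕1⊕0 = 1
Syndrome s16…s1 = 11100 → error at position 28.
Flip position 28: 1000111110000100000010011001010 → 1000111110000100000010011000010
Read data bits from positions 3,5,6,7,9,10,11,12,13,14,15,17,18,19,20,21,22,23,24,25,26,27,28,29,30,31: 01111000010000010011000010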